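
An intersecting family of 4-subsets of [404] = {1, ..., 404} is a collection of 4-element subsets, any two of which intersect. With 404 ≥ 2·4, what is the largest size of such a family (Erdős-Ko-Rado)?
max |F| = C(403, 3) = 10827401

Erdős-Ko-Rado (1961): when n ≥ 2k, max |F| = C(n−1, k−1). The bound is attained by the star {A : i ∈ A} for any fixed i ∈ [n]. Here C(404−1, 4−1) = C(403, 3) = 10827401.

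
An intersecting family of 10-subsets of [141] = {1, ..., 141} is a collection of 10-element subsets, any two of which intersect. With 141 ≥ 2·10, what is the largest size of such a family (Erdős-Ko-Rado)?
max |F| = C(140, 9) = 43790762164380

The Erdős-Ko-Rado theorem states: for n ≥ 2k, an intersecting family of k-subsets of an n-element set has size at most C(n − 1, k − 1), with equality for 'star' families {A ⊆ [n] : |A| = k, i ∈ A} (fix an element i). For n = 141, k = 10: C(140, 9) = 43790762164380.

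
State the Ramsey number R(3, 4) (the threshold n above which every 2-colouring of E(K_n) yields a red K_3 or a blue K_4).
R(3, 4) = 9

Lower bound: an explicit 2-colouring of K_{8} (typically a Paley-type or other structured construction) avoids a red K_3 and a blue K_4, showing R(3, 4) > 8.
Upper bound: the Erdős–Szekeres recurrence R(r, t') ≤ R(r−1, t') + R(r, t'−1) (with the −1 refinement when both summands are even) yields R(3, 4) ≤ 9.
Hence R(3, 4) = 9.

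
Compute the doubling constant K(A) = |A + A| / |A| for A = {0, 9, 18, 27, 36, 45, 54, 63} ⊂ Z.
K = |A + A| / |A| = 15/8

Enumerate A + A = {a + b : a, b ∈ A}. With |A| = 8, there are |A|^2 = 64 ordered sum pairs; collecting distinct values, A + A = {0, 9, 18, 27, 36, 45, 54, 63, 72, 81, 90, 99, 108, 117, 126}, so |A + A| = 15. Thus K = 15/8. Here |A + A| = 2|A| − 1 = 15, the minimum possible — so K = 15/8 is minimal, which holds iff A is an arithmetic progression.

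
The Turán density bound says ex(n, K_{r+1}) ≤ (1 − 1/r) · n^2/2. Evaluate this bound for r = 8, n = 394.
Turán density bound = (7/8) · 394^2/2 = 271663/4 ≈ 67915.75

Turán's theorem: ex(n, K_{r+1}) is achieved by the complete r-partite Turán graph T(n, r) with parts as balanced as possible, and is at most (1 − 1/r) · n^2/2. For r = 8, n = 394: the density bound is (7/8) · 155236/2 = 271663/4 ≈ 67915.75. The integer-valued extremum is e(T(394, 8)) = 67915, which is strictly less than the density bound 271663/4 since 8 ∤ 394 (the parts of T(394, 8) cannot all be equal).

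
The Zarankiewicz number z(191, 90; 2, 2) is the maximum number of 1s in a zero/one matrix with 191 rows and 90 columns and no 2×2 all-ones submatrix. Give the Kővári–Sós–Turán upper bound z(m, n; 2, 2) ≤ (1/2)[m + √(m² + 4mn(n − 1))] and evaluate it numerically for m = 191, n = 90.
z(191, 90; 2, 2) ≤ (1/2)[191 + √(191² + 4·191·90·89)] = (1/2)[191 + √6156121] = 1336.0766

Kővári–Sós–Turán: let r_1, ..., r_191 be the row sums and z = Σ r_i the total number of 1s. Each pair of columns can share at most one row with both entries 1 (else a 2×2 all-ones block appears), so Σ_i C(r_i, 2) ≤ C(90, 2) = 4005. By convexity Σ_i C(r_i, 2) ≥ 191·C(z/191, 2) = z(z − 191)/(2·191), giving z² − 191z − 191·90·89 ≤ 0 and hence z ≤ (1/2)[191 + √(36481 + 4·1529910)] = (1/2)[191 + √6156121] ≈ (1/2)(191 + 2481.1532) = 1336.0766.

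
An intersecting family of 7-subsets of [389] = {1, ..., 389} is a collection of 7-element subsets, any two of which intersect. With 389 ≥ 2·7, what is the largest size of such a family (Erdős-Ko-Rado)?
max |F| = C(388, 6) = 4558145946816

Erdős-Ko-Rado (1961): when n ≥ 2k, max |F| = C(n−1, k−1). The bound is attained by the star {A : i ∈ A} for any fixed i ∈ [n]. Here C(389−1, 7−1) = C(388, 6) = 4558145946816.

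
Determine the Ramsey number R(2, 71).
R(2, 71) = 71

R(2, k) = k for all k ≥ 2: in a 2-colouring of K_k, either some edge is red (a red K_2) or all edges are blue (a blue K_k). And K_{70} coloured all-blue has no blue K_71, so R(2, 71) > 70. Hence R(2, 71) = 71.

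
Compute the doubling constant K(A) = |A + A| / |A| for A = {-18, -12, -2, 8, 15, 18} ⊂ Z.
K = |A + A| / |A| = 18/6 = 3

Enumerate A + A = {a + b : a, b ∈ A}. With |A| = 6, there are |A|^2 = 36 ordered sum pairs; collecting distinct values, A + A = {-36, -30, -24, -20, -14, -10, -4, -3, 0, 3, 6, 13, 16, 23, 26, 30, 33, 36}, so |A + A| = 18. Thus K = 18/6 = 3. For comparison, the minimum possible |A + A| over all 6-element sets is 2·6 − 1 = 11 (so min K = 11/6), attained only by arithmetic progressions.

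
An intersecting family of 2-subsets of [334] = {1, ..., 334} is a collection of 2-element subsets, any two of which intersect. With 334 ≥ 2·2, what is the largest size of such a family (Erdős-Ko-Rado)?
max |F| = C(333, 1) = 333

The Erdős-Ko-Rado theorem states: for n ≥ 2k, an intersecting family of k-subsets of an n-element set has size at most C(n − 1, k − 1), with equality for 'star' families {A ⊆ [n] : |A| = k, i ∈ A} (fix an element i). For n = 334, k = 2: C(333, 1) = 333.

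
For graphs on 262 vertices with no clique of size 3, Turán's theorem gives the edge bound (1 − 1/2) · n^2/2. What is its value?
Turán density bound = (1/2) · 262^2/2 = 17161

Turán's theorem: ex(n, K_{r+1}) is achieved by the complete r-partite Turán graph T(n, r) with parts as balanced as possible, and is at most (1 − 1/r) · n^2/2. For r = 2, n = 262: the density bound is (1/2) · 68644/2 = 17161. Since 2 ∣ 262, the Turán graph T(262, 2) has parts of equal size 131, and its edge count e(T(262, 2)) = 17161 attains the density bound exactly.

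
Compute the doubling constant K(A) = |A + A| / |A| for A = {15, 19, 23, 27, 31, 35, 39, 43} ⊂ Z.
K = |A + A| / |A| = 15/8

Enumerate A + A = {a + b : a, b ∈ A}. With |A| = 8, there are |A|^2 = 64 ordered sum pairs; collecting distinct values, A + A = {30, 34, 38, 42, 46, 50, 54, 58, 62, 66, 70, 74, 78, 82, 86}, so |A + A| = 15. Thus K = 15/8. Here |A + A| = 2|A| − 1 = 15, the minimum possible — so K = 15/8 is minimal, which holds iff A is an arithmetic progression.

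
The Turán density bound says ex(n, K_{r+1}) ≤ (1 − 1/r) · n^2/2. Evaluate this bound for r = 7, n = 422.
Turán density bound = (6/7) · 422^2/2 = 534252/7 ≈ 76321.7143

Turán's theorem: ex(n, K_{r+1}) is achieved by the complete r-partite Turán graph T(n, r) with parts as balanced as possible, and is at most (1 − 1/r) · n^2/2. For r = 7, n = 422: the density bound is (6/7) · 178084/2 = 534252/7 ≈ 76321.7143. The integer-valued extremum is e(T(422, 7)) = 76321, which is strictly less than the density bound 534252/7 since 7 ∤ 422 (the parts of T(422, 7) cannot all be equal).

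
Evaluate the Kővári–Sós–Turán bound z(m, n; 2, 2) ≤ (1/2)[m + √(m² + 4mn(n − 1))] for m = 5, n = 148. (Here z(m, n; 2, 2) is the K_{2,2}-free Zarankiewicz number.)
z(5, 148; 2, 2) ≤ (1/2)[5 + √(5² + 4·5·148·147)] = (1/2)[5 + √435145] = 332.3276

Kővári–Sós–Turán: let r_1, ..., r_5 be the row sums and z = Σ r_i the total number of 1s. Each pair of columns can share at most one row with both entries 1 (else a 2×2 all-ones block appears), so Σ_i C(r_i, 2) ≤ C(148, 2) = 10878. By convexity Σ_i C(r_i, 2) ≥ 5·C(z/5, 2) = z(z − 5)/(2·5), giving z² − 5z − 5·148·147 ≤ 0 and hence z ≤ (1/2)[5 + √(25 + 4·108780)] = (1/2)[5 + √435145] ≈ (1/2)(5 + 659.6552) = 332.3276.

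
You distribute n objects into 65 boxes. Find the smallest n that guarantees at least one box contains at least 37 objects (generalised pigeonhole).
n = (37 − 1)·65 + 1 = 2341

By the generalised pigeonhole principle, to guarantee some box contains ≥ r objects we need more than (r − 1) · k objects total. Threshold: n = (r − 1) · k + 1. With r = 37 and k = 65: n = 36 · 65 + 1 = 2340 + 1 = 2341. For n = 2340 = 36 · 65, we can put exactly 36 objects in every box, avoiding 37 in any single one — so 2341 is tight.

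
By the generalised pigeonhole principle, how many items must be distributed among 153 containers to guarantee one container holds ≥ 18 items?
n = (18 − 1)·153 + 1 = 2602

By the generalised pigeonhole principle, to guarantee some box contains ≥ r objects we need more than (r − 1) · k objects total. Threshold: n = (r − 1) · k + 1. With r = 18 and k = 153: n = 17 · 153 + 1 = 2601 + 1 = 2602. For n = 2601 = 17 · 153, we can put exactly 17 objects in every box, avoiding 18 in any single one — so 2602 is tight.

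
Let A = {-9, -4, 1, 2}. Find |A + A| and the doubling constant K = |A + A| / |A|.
K = |A + A| / |A| = 9/4

Enumerate A + A = {a + b : a, b ∈ A}. With |A| = 4, there are |A|^2 = 16 ordered sum pairs; collecting distinct values, A + A = {-18, -13, -8, -7, -3, -2, 2, 3, 4}, so |A + A| = 9. Thus K = 9/4. For comparison, the minimum possible |A + A| over all 4-element sets is 2·4 − 1 = 7 (so min K = 7/4), attained only by arithmetic progressions.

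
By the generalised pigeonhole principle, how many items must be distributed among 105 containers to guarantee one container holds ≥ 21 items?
n = (21 − 1)·105 + 1 = 2101

By the generalised pigeonhole principle, to guarantee some box contains ≥ r objects we need more than (r − 1) · k objects total. Threshold: n = (r − 1) · k + 1. With r = 21 and k = 105: n = 20 · 105 + 1 = 2100 + 1 = 2101. For n = 2100 = 20 · 105, we can put exactly 20 objects in every box, avoiding 21 in any single one — so 2101 is tight.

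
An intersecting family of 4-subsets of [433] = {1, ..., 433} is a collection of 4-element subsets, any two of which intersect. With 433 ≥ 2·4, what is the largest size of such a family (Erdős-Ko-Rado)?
max |F| = C(432, 3) = 13343760

Erdős-Ko-Rado (1961): when n ≥ 2k, max |F| = C(n−1, k−1). The bound is attained by the star {A : i ∈ A} for any fixed i ∈ [n]. Here C(433−1, 4−1) = C(432, 3) = 13343760.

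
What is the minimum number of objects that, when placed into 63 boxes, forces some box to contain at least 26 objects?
n = (26 − 1)·63 + 1 = 1576

By the generalised pigeonhole principle, to guarantee some box contains ≥ r objects we need more than (r − 1) · k objects total. Threshold: n = (r − 1) · k + 1. With r = 26 and k = 63: n = 25 · 63 + 1 = 1575 + 1 = 1576. For n = 1575 = 25 · 63, we can put exactly 25 objects in every box, avoiding 26 in any single one — so 1576 is tight.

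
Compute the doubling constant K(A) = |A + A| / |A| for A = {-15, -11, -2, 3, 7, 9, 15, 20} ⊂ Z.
K = |A + A| / |A| = 31/8

Enumerate A + A = {a + b : a, b ∈ A}. With |A| = 8, there are |A|^2 = 64 ordered sum pairs; collecting distinct values, A + A = {-30, -26, -22, -17, -13, -12, -8, -6, -4, -2, 0, 1, 4, 5, 6, 7, 9, 10, 12, 13, 14, 16, 18, 22, 23, 24, 27, 29, 30, 35, 40}, so |A + A| = 31. Thus K = 31/8. For comparison, the minimum possible |A + A| over all 8-element sets is 2·8 − 1 = 15 (so min K = 15/8), attained only by arithmetic progressions.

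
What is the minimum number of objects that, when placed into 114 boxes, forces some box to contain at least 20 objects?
n = (20 − 1)·114 + 1 = 2167

By the generalised pigeonhole principle, to guarantee some box contains ≥ r objects we need more than (r − 1) · k objects total. Threshold: n = (r − 1) · k + 1. With r = 20 and k = 114: n = 19 · 114 + 1 = 2166 + 1 = 2167. For n = 2166 = 19 · 114, we can put exactly 19 objects in every box, avoiding 20 in any single one — so 2167 is tight.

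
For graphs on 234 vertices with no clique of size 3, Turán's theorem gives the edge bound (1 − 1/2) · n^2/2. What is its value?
Turán density bound = (1/2) · 234^2/2 = 13689

Turán's theorem: ex(n, K_{r+1}) is achieved by the complete r-partite Turán graph T(n, r) with parts as balanced as possible, and is at most (1 − 1/r) · n^2/2. For r = 2, n = 234: the density bound is (1/2) · 54756/2 = 13689. Since 2 ∣ 234, the Turán graph T(234, 2) has parts of equal size 117, and its edge count e(T(234, 2)) = 13689 attains the density bound exactly.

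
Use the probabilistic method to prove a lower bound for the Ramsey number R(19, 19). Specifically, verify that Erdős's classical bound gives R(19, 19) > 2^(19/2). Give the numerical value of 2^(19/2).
2^(19/2) = 724.0773; so R(19, 19) > 724.0773

Colour each edge of K_n uniformly at random with red/blue. The expected number of monochromatic K_19 is C(n, 19) · 2 · 2^(−C(19,2)). If C(n, 19) · 2^(1 − C(19,2)) < 1, then with positive probability no monochromatic K_19 exists, so R(19, 19) > n. The standard estimate C(n, 19) ≤ n^19/19! shows this inequality holds whenever n ≤ 2^(19/2) (since 19! · 2^(C(19,2) − 1) > 2^(19^2/2) ≥ n^19). Hence R(19, 19) > 2^(19/2) = 724.0773.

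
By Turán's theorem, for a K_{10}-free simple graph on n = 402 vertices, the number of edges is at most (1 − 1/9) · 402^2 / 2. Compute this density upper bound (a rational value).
Turán density bound = (8/9) · 402^2/2 = 71824

Turán's theorem: ex(n, K_{r+1}) is achieved by the complete r-partite Turán graph T(n, r) with parts as balanced as possible, and is at most (1 − 1/r) · n^2/2. For r = 9, n = 402: the density bound is (8/9) · 161604/2 = 71824. The integer-valued extremum is e(T(402, 9)) = 71823, which is strictly less than the density bound 71824 since 9 ∤ 402 (the parts of T(402, 9) cannot all be equal).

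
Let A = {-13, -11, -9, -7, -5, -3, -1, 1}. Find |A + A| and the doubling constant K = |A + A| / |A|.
K = |A + A| / |A| = 15/8

Enumerate A + A = {a + b : a, b ∈ A}. With |A| = 8, there are |A|^2 = 64 ordered sum pairs; collecting distinct values, A + A = {-26, -24, -22, -20, -18, -16, -14, -12, -10, -8, -6, -4, -2, 0, 2}, so |A + A| = 15. Thus K = 15/8. Here |A + A| = 2|A| − 1 = 15, the minimum possible — so K = 15/8 is minimal, which holds iff A is an arithmetic progression.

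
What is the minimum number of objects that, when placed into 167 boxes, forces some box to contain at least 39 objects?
n = (39 − 1)·167 + 1 = 6347

By the generalised pigeonhole principle, to guarantee some box contains ≥ r objects we need more than (r − 1) · k objects total. Threshold: n = (r − 1) · k + 1. With r = 39 and k = 167: n = 38 · 167 + 1 = 6346 + 1 = 6347. For n = 6346 = 38 · 167, we can put exactly 38 objects in every box, avoiding 39 in any single one — so 6347 is tight.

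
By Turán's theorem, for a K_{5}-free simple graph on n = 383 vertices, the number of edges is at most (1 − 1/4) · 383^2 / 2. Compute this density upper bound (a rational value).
Turán density bound = (3/4) · 383^2/2 = 440067/8 ≈ 55008.375

Turán's theorem: ex(n, K_{r+1}) is achieved by the complete r-partite Turán graph T(n, r) with parts as balanced as possible, and is at most (1 − 1/r) · n^2/2. For r = 4, n = 383: the density bound is (3/4) · 146689/2 = 440067/8 ≈ 55008.375. The integer-valued extremum is e(T(383, 4)) = 55008, which is strictly less than the density bound 440067/8 since 4 ∤ 383 (the parts of T(383, 4) cannot all be equal).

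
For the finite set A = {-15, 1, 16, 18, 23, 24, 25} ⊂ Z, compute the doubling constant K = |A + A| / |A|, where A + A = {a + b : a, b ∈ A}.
K = |A + A| / |A| = 26/7

Enumerate A + A = {a + b : a, b ∈ A}. With |A| = 7, there are |A|^2 = 49 ordered sum pairs; collecting distinct values, A + A = {-30, -14, 1, 2, 3, 8, 9, 10, 17, 19, 24, 25, 26, 32, 34, 36, 39, 40, 41, 42, 43, 46, 47, 48, 49, 50}, so |A + A| = 26. Thus K = 26/7. For comparison, the minimum possible |A + A| over all 7-element sets is 2·7 − 1 = 13 (so min K = 13/7), attained only by arithmetic progressions.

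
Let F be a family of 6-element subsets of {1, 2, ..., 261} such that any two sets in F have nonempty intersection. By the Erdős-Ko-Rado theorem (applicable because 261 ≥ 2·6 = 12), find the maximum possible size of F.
max |F| = C(260, 5) = 9525431552

Erdős-Ko-Rado (1961): when n ≥ 2k, max |F| = C(n−1, k−1). The bound is attained by the star {A : i ∈ A} for any fixed i ∈ [n]. Here C(261−1, 6−1) = C(260, 5) = 9525431552.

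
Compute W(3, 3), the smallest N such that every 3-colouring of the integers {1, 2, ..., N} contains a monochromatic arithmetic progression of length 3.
W(3, 3) = 27

W(3, 3) = 27. The lower bound W(3, 3) > 26 comes from an explicit good 3-colouring of [1, 26]; the upper bound W(3, 3) ≤ 27 was verified by exhaustive search over 3-colourings of [1, 27].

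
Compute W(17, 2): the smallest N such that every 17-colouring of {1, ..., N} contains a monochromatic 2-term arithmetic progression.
W(17, 2) = 17 + 1 = 18

A 2-term AP is any pair of integers, so a monochromatic 2-AP exists iff some colour is used at least twice. With 17 colours, the colouring i ↦ i on {1, ..., 17} uses each colour once, avoiding any monochromatic pair, so W(17, 2) > 17. For {1, ..., 18}, pigeonhole forces two integers of the same colour, which form a monochromatic 2-AP. Hence W(17, 2) = 18.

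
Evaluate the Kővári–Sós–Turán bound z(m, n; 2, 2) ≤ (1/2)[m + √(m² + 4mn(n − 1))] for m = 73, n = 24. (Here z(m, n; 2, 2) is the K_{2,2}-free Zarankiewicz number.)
z(73, 24; 2, 2) ≤ (1/2)[73 + √(73² + 4·73·24·23)] = (1/2)[73 + √166513] = 240.53

Kővári–Sós–Turán: let r_1, ..., r_73 be the row sums and z = Σ r_i the total number of 1s. Each pair of columns can share at most one row with both entries 1 (else a 2×2 all-ones block appears), so Σ_i C(r_i, 2) ≤ C(24, 2) = 276. By convexity Σ_i C(r_i, 2) ≥ 73·C(z/73, 2) = z(z − 73)/(2·73), giving z² − 73z − 73·24·23 ≤ 0 and hence z ≤ (1/2)[73 + √(5329 + 4·40296)] = (1/2)[73 + √166513] ≈ (1/2)(73 + 408.06) = 240.53.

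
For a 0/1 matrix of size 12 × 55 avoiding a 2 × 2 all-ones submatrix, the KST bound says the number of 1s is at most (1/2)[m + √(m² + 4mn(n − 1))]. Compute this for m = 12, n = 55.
z(12, 55; 2, 2) ≤ (1/2)[12 + √(12² + 4·12·55·54)] = (1/2)[12 + √142704] = 194.8809

Kővári–Sós–Turán: let r_1, ..., r_12 be the row sums and z = Σ r_i the total number of 1s. Each pair of columns can share at most one row with both entries 1 (else a 2×2 all-ones block appears), so Σ_i C(r_i, 2) ≤ C(55, 2) = 1485. By convexity Σ_i C(r_i, 2) ≥ 12·C(z/12, 2) = z(z − 12)/(2·12), giving z² − 12z − 12·55·54 ≤ 0 and hence z ≤ (1/2)[12 + √(144 + 4·35640)] = (1/2)[12 + √142704] ≈ (1/2)(12 + 377.7618) = 194.8809.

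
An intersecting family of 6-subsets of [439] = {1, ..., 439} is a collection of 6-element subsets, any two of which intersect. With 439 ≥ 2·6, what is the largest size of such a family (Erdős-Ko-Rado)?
max |F| = C(438, 5) = 131292457422

The Erdős-Ko-Rado theorem states: for n ≥ 2k, an intersecting family of k-subsets of an n-element set has size at most C(n − 1, k − 1), with equality for 'star' families {A ⊆ [n] : |A| = k, i ∈ A} (fix an element i). For n = 439, k = 6: C(438, 5) = 131292457422.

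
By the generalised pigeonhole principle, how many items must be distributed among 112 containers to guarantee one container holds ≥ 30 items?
n = (30 − 1)·112 + 1 = 3249

By the generalised pigeonhole principle, to guarantee some box contains ≥ r objects we need more than (r − 1) · k objects total. Threshold: n = (r − 1) · k + 1. With r = 30 and k = 112: n = 29 · 112 + 1 = 3248 + 1 = 3249. For n = 3248 = 29 · 112, we can put exactly 29 objects in every box, avoiding 30 in any single one — so 3249 is tight.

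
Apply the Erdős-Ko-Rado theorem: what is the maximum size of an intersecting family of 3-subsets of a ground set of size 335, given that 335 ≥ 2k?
max |F| = C(334, 2) = 55611

The Erdős-Ko-Rado theorem states: for n ≥ 2k, an intersecting family of k-subsets of an n-element set has size at most C(n − 1, k − 1), with equality for 'star' families {A ⊆ [n] : |A| = k, i ∈ A} (fix an element i). For n = 335, k = 3: C(334, 2) = 55611.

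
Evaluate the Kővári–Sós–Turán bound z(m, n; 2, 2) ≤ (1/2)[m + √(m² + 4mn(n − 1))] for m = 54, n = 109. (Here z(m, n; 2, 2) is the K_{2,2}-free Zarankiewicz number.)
z(54, 109; 2, 2) ≤ (1/2)[54 + √(54² + 4·54·109·108)] = (1/2)[54 + √2545668] = 824.7575

Kővári–Sós–Turán: let r_1, ..., r_54 be the row sums and z = Σ r_i the total number of 1s. Each pair of columns can share at most one row with both entries 1 (else a 2×2 all-ones block appears), so Σ_i C(r_i, 2) ≤ C(109, 2) = 5886. By convexity Σ_i C(r_i, 2) ≥ 54·C(z/54, 2) = z(z − 54)/(2·54), giving z² − 54z − 54·109·108 ≤ 0 and hence z ≤ (1/2)[54 + √(2916 + 4·635688)] = (1/2)[54 + √2545668] ≈ (1/2)(54 + 1595.515) = 824.7575.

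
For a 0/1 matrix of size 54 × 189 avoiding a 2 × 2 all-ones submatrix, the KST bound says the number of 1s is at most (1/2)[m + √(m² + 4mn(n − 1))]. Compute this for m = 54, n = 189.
z(54, 189; 2, 2) ≤ (1/2)[54 + √(54² + 4·54·189·188)] = (1/2)[54 + √7677828] = 1412.4447

Kővári–Sós–Turán: let r_1, ..., r_54 be the row sums and z = Σ r_i the total number of 1s. Each pair of columns can share at most one row with both entries 1 (else a 2×2 all-ones block appears), so Σ_i C(r_i, 2) ≤ C(189, 2) = 17766. By convexity Σ_i C(r_i, 2) ≥ 54·C(z/54, 2) = z(z − 54)/(2·54), giving z² − 54z − 54·189·188 ≤ 0 and hence z ≤ (1/2)[54 + √(2916 + 4·1918728)] = (1/2)[54 + √7677828] ≈ (1/2)(54 + 2770.8894) = 1412.4447.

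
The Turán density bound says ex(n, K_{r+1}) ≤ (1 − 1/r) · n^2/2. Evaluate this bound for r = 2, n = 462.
Turán density bound = (1/2) · 462^2/2 = 53361

Turán's theorem: ex(n, K_{r+1}) is achieved by the complete r-partite Turán graph T(n, r) with parts as balanced as possible, and is at most (1 − 1/r) · n^2/2. For r = 2, n = 462: the density bound is (1/2) · 213444/2 = 53361. Since 2 ∣ 462, the Turán graph T(462, 2) has parts of equal size 231, and its edge count e(T(462, 2)) = 53361 attains the density bound exactly.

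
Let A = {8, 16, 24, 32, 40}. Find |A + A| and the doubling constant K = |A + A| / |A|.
K = |A + A| / |A| = 9/5

Enumerate A + A = {a + b : a, b ∈ A}. With |A| = 5, there are |A|^2 = 25 ordered sum pairs; collecting distinct values, A + A = {16, 24, 32, 40, 48, 56, 64, 72, 80}, so |A + A| = 9. Thus K = 9/5. Here |A + A| = 2|A| − 1 = 9, the minimum possible — so K = 9/5 is minimal, which holds iff A is an arithmetic progression.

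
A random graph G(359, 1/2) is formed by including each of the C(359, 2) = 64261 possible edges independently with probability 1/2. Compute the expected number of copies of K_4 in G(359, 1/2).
E[# K_4] = C(359, 4) · (1/2)^C(4, 2) = 680588251 / 2^6 = 10634191.421875

For each 4-subset S of vertices (there are C(359, 4) = 680588251 such S), let X_S = 1 if S induces a K_4 (all C(4, 2) = 6 edges present). Then P(X_S = 1) = (1/2)^6 = 1/64. By linearity of expectation, E[# K_4] = C(359, 4) · (1/2)^6 = 680588251 / 64 = 10634191.421875.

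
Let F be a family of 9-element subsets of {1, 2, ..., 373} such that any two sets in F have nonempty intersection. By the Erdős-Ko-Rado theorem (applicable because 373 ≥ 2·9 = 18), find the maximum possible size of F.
max |F| = C(372, 8) = 8431643758154670

The Erdős-Ko-Rado theorem states: for n ≥ 2k, an intersecting family of k-subsets of an n-element set has size at most C(n − 1, k − 1), with equality for 'star' families {A ⊆ [n] : |A| = k, i ∈ A} (fix an element i). For n = 373, k = 9: C(372, 8) = 8431643758154670.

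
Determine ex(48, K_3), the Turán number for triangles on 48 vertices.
ex(48, K_3) = ⌊48^2/4⌋ = 576

Mantel (1907): a triangle-free graph on n vertices has at most ⌊n^2/4⌋ edges, with equality for the complete bipartite graph K_{⌊n/2⌋, ⌈n/2⌉}. For n = 48: ⌊48^2/4⌋ = ⌊2304/4⌋ = 576. The extremal graph is K_{24, 24}, which has 24·24 = 576 edges.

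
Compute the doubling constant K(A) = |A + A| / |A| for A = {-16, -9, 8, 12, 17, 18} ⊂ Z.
K = |A + A| / |A| = 21/6 = 7/2

Enumerate A + A = {a + b : a, b ∈ A}. With |A| = 6, there are |A|^2 = 36 ordered sum pairs; collecting distinct values, A + A = {-32, -25, -18, -8, -4, -1, 1, 2, 3, 8, 9, 16, 20, 24, 25, 26, 29, 30, 34, 35, 36}, so |A + A| = 21. Thus K = 21/6 = 7/2. For comparison, the minimum possible |A + A| over all 6-element sets is 2·6 − 1 = 11 (so min K = 11/6), attained only by arithmetic progressions.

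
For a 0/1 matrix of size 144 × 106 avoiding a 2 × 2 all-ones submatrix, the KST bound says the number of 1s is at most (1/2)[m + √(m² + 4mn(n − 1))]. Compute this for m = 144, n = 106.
z(144, 106; 2, 2) ≤ (1/2)[144 + √(144² + 4·144·106·105)] = (1/2)[144 + √6431616] = 1340.0315

Kővári–Sós–Turán: let r_1, ..., r_144 be the row sums and z = Σ r_i the total number of 1s. Each pair of columns can share at most one row with both entries 1 (else a 2×2 all-ones block appears), so Σ_i C(r_i, 2) ≤ C(106, 2) = 5565. By convexity Σ_i C(r_i, 2) ≥ 144·C(z/144, 2) = z(z − 144)/(2·144), giving z² − 144z − 144·106·105 ≤ 0 and hence z ≤ (1/2)[144 + √(20736 + 4·1602720)] = (1/2)[144 + √6431616] ≈ (1/2)(144 + 2536.0631) = 1340.0315.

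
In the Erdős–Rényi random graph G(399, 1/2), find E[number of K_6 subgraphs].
E[# K_6] = C(399, 6) · (1/2)^C(6, 2) = 5396379471021 / 2^15 ≈ 164684432.099030

For each 6-subset S of vertices (there are C(399, 6) = 5396379471021 such S), let X_S = 1 if S induces a K_6 (all C(6, 2) = 15 edges present). Then P(X_S = 1) = (1/2)^15 = 1/32768. By linearity of expectation, E[# K_6] = C(399, 6) · (1/2)^15 = 5396379471021 / 32768 ≈ 164684432.099030.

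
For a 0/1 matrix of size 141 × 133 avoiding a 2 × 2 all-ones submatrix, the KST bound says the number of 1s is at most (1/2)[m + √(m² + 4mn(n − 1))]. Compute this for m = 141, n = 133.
z(141, 133; 2, 2) ≤ (1/2)[141 + √(141² + 4·141·133·132)] = (1/2)[141 + √9921465] = 1645.4179

Kővári–Sós–Turán: let r_1, ..., r_141 be the row sums and z = Σ r_i the total number of 1s. Each pair of columns can share at most one row with both entries 1 (else a 2×2 all-ones block appears), so Σ_i C(r_i, 2) ≤ C(133, 2) = 8778. By convexity Σ_i C(r_i, 2) ≥ 141·C(z/141, 2) = z(z − 141)/(2·141), giving z² − 141z − 141·133·132 ≤ 0 and hence z ≤ (1/2)[141 + √(19881 + 4·2475396)] = (1/2)[141 + √9921465] ≈ (1/2)(141 + 3149.8357) = 1645.4179.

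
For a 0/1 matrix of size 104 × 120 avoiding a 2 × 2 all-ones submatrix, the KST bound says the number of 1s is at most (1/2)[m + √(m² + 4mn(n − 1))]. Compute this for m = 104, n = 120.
z(104, 120; 2, 2) ≤ (1/2)[104 + √(104² + 4·104·120·119)] = (1/2)[104 + √5951296] = 1271.7639

Kővári–Sós–Turán: let r_1, ..., r_104 be the row sums and z = Σ r_i the total number of 1s. Each pair of columns can share at most one row with both entries 1 (else a 2×2 all-ones block appears), so Σ_i C(r_i, 2) ≤ C(120, 2) = 7140. By convexity Σ_i C(r_i, 2) ≥ 104·C(z/104, 2) = z(z − 104)/(2·104), giving z² − 104z − 104·120·119 ≤ 0 and hence z ≤ (1/2)[104 + √(10816 + 4·1485120)] = (1/2)[104 + √5951296] ≈ (1/2)(104 + 2439.5278) = 1271.7639.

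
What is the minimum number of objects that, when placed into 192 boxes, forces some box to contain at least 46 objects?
n = (46 − 1)·192 + 1 = 8641

By the generalised pigeonhole principle, to guarantee some box contains ≥ r objects we need more than (r − 1) · k objects total. Threshold: n = (r − 1) · k + 1. With r = 46 and k = 192: n = 45 · 192 + 1 = 8640 + 1 = 8641. For n = 8640 = 45 · 192, we can put exactly 45 objects in every box, avoiding 46 in any single one — so 8641 is tight.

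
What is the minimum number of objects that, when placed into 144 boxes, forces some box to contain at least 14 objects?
n = (14 − 1)·144 + 1 = 1873

By the generalised pigeonhole principle, to guarantee some box contains ≥ r objects we need more than (r − 1) · k objects total. Threshold: n = (r − 1) · k + 1. With r = 14 and k = 144: n = 13 · 144 + 1 = 1872 + 1 = 1873. For n = 1872 = 13 · 144, we can put exactly 13 objects in every box, avoiding 14 in any single one — so 1873 is tight.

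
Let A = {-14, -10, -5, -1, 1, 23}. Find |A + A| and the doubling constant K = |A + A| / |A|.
K = |A + A| / |A| = 20/6 = 10/3

Enumerate A + A = {a + b : a, b ∈ A}. With |A| = 6, there are |A|^2 = 36 ordered sum pairs; collecting distinct values, A + A = {-28, -24, -20, -19, -15, -13, -11, -10, -9, -6, -4, -2, 0, 2, 9, 13, 18, 22, 24, 46}, so |A + A| = 20. Thus K = 20/6 = 10/3. For comparison, the minimum possible |A + A| over all 6-element sets is 2·6 − 1 = 11 (so min K = 11/6), attained only by arithmetic progressions.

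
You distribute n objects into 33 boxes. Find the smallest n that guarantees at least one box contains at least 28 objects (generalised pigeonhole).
n = (28 − 1)·33 + 1 = 892

By the generalised pigeonhole principle, to guarantee some box contains ≥ r objects we need more than (r − 1) · k objects total. Threshold: n = (r − 1) · k + 1. With r = 28 and k = 33: n = 27 · 33 + 1 = 891 + 1 = 892. For n = 891 = 27 · 33, we can put exactly 27 objects in every box, avoiding 28 in any single one — so 892 is tight.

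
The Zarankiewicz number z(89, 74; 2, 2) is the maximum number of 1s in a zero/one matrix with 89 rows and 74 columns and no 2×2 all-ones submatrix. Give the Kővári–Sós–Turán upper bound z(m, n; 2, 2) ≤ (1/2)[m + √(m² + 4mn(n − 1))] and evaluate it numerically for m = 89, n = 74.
z(89, 74; 2, 2) ≤ (1/2)[89 + √(89² + 4·89·74·73)] = (1/2)[89 + √1931033] = 739.3081

Kővári–Sós–Turán: let r_1, ..., r_89 be the row sums and z = Σ r_i the total number of 1s. Each pair of columns can share at most one row with both entries 1 (else a 2×2 all-ones block appears), so Σ_i C(r_i, 2) ≤ C(74, 2) = 2701. By convexity Σ_i C(r_i, 2) ≥ 89·C(z/89, 2) = z(z − 89)/(2·89), giving z² − 89z − 89·74·73 ≤ 0 and hence z ≤ (1/2)[89 + √(7921 + 4·480778)] = (1/2)[89 + √1931033] ≈ (1/2)(89 + 1389.6161) = 739.3081.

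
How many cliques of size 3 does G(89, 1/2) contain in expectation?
E[# K_3] = C(89, 3) · (1/2)^C(3, 2) = 113564 / 2^3 = 28391/2 = 14195.5

For each 3-subset S of vertices (there are C(89, 3) = 113564 such S), let X_S = 1 if S induces a K_3 (all C(3, 2) = 3 edges present). Then P(X_S = 1) = (1/2)^3 = 1/8. By linearity of expectation, E[# K_3] = C(89, 3) · (1/2)^3 = 113564 / 8 = 28391/2 = 14195.5.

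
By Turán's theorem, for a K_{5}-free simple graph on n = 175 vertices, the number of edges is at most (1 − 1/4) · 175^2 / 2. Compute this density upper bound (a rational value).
Turán density bound = (3/4) · 175^2/2 = 91875/8 ≈ 11484.375

Turán's theorem: ex(n, K_{r+1}) is achieved by the complete r-partite Turán graph T(n, r) with parts as balanced as possible, and is at most (1 − 1/r) · n^2/2. For r = 4, n = 175: the density bound is (3/4) · 30625/2 = 91875/8 ≈ 11484.375. The integer-valued extremum is e(T(175, 4)) = 11484, which is strictly less than the density bound 91875/8 since 4 ∤ 175 (the parts of T(175, 4) cannot all be equal).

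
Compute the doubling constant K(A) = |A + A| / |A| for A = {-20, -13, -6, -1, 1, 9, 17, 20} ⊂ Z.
K = |A + A| / |A| = 31/8

Enumerate A + A = {a + b : a, b ∈ A}. With |A| = 8, there are |A|^2 = 64 ordered sum pairs; collecting distinct values, A + A = {-40, -33, -26, -21, -19, -14, -12, -11, -7, -5, -4, -3, -2, 0, 2, 3, 4, 7, 8, 10, 11, 14, 16, 18, 19, 21, 26, 29, 34, 37, 40}, so |A + A| = 31. Thus K = 31/8. For comparison, the minimum possible |A + A| over all 8-element sets is 2·8 − 1 = 15 (so min K = 15/8), attained only by arithmetic progressions.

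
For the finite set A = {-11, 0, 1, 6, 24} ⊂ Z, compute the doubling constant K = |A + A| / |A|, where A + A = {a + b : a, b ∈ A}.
K = |A + A| / |A| = 15/5 = 3

Enumerate A + A = {a + b : a, b ∈ A}. With |A| = 5, there are |A|^2 = 25 ordered sum pairs; collecting distinct values, A + A = {-22, -11, -10, -5, 0, 1, 2, 6, 7, 12, 13, 24, 25, 30, 48}, so |A + A| = 15. Thus K = 15/5 = 3. For comparison, the minimum possible |A + A| over all 5-element sets is 2·5 − 1 = 9 (so min K = 9/5), attained only by arithmetic progressions.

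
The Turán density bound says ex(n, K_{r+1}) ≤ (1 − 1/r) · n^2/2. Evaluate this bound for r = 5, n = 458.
Turán density bound = (4/5) · 458^2/2 = 419528/5 ≈ 83905.6

Turán's theorem: ex(n, K_{r+1}) is achieved by the complete r-partite Turán graph T(n, r) with parts as balanced as possible, and is at most (1 − 1/r) · n^2/2. For r = 5, n = 458: the density bound is (4/5) · 209764/2 = 419528/5 ≈ 83905.6. The integer-valued extremum is e(T(458, 5)) = 83905, which is strictly less than the density bound 419528/5 since 5 ∤ 458 (the parts of T(458, 5) cannot all be equal).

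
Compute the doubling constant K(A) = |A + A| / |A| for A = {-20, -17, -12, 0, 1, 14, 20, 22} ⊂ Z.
K = |A + A| / |A| = 33/8

Enumerate A + A = {a + b : a, b ∈ A}. With |A| = 8, there are |A|^2 = 64 ordered sum pairs; collecting distinct values, A + A = {-40, -37, -34, -32, -29, -24, -20, -19, -17, -16, -12, -11, -6, -3, 0, 1, 2, 3, 5, 8, 10, 14, 15, 20, 21, 22, 23, 28, 34, 36, 40, 42, 44}, so |A + A| = 33. Thus K = 33/8. For comparison, the minimum possible |A + A| over all 8-element sets is 2·8 − 1 = 15 (so min K = 15/8), attained only by arithmetic progressions.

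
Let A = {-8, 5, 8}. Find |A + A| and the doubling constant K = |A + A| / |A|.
K = |A + A| / |A| = 6/3 = 2

Enumerate A + A = {a + b : a, b ∈ A}. With |A| = 3, there are |A|^2 = 9 ordered sum pairs; collecting distinct values, A + A = {-16, -3, 0, 10, 13, 16}, so |A + A| = 6. Thus K = 6/3 = 2. For comparison, the minimum possible |A + A| over all 3-element sets is 2·3 − 1 = 5 (so min K = 5/3), attained only by arithmetic progressions.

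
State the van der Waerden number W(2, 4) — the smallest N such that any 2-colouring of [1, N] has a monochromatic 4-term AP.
W(2, 4) = 35

W(2, 4) = 35. The lower bound W(2, 4) > 34 comes from an explicit good 2-colouring of [1, 34]; the upper bound W(2, 4) ≤ 35 was verified by exhaustive search over 2-colourings of [1, 35].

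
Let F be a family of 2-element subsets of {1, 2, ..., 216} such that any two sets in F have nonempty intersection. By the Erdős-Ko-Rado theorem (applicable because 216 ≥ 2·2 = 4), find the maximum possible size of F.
max |F| = C(215, 1) = 215

Erdős-Ko-Rado (1961): when n ≥ 2k, max |F| = C(n−1, k−1). The bound is attained by the star {A : i ∈ A} for any fixed i ∈ [n]. Here C(216−1, 2−1) = C(215, 1) = 215.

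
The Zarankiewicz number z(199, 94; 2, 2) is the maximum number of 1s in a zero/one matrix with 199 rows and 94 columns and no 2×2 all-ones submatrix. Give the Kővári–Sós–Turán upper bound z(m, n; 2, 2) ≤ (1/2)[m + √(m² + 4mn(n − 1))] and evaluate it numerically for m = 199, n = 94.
z(199, 94; 2, 2) ≤ (1/2)[199 + √(199² + 4·199·94·93)] = (1/2)[199 + √6998233] = 1422.2087

Kővári–Sós–Turán: let r_1, ..., r_199 be the row sums and z = Σ r_i the total number of 1s. Each pair of columns can share at most one row with both entries 1 (else a 2×2 all-ones block appears), so Σ_i C(r_i, 2) ≤ C(94, 2) = 4371. By convexity Σ_i C(r_i, 2) ≥ 199·C(z/199, 2) = z(z − 199)/(2·199), giving z² − 199z − 199·94·93 ≤ 0 and hence z ≤ (1/2)[199 + √(39601 + 4·1739658)] = (1/2)[199 + √6998233] ≈ (1/2)(199 + 2645.4174) = 1422.2087.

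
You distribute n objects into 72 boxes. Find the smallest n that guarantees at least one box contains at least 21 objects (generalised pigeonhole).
n = (21 − 1)·72 + 1 = 1441

By the generalised pigeonhole principle, to guarantee some box contains ≥ r objects we need more than (r − 1) · k objects total. Threshold: n = (r − 1) · k + 1. With r = 21 and k = 72: n = 20 · 72 + 1 = 1440 + 1 = 1441. For n = 1440 = 20 · 72, we can put exactly 20 objects in every box, avoiding 21 in any single one — so 1441 is tight.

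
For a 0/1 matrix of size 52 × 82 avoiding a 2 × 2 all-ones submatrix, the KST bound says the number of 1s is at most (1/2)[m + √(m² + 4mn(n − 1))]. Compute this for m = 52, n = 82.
z(52, 82; 2, 2) ≤ (1/2)[52 + √(52² + 4·52·82·81)] = (1/2)[52 + √1384240] = 614.2686

Kővári–Sós–Turán: let r_1, ..., r_52 be the row sums and z = Σ r_i the total number of 1s. Each pair of columns can share at most one row with both entries 1 (else a 2×2 all-ones block appears), so Σ_i C(r_i, 2) ≤ C(82, 2) = 3321. By convexity Σ_i C(r_i, 2) ≥ 52·C(z/52, 2) = z(z − 52)/(2·52), giving z² − 52z − 52·82·81 ≤ 0 and hence z ≤ (1/2)[52 + √(2704 + 4·345384)] = (1/2)[52 + √1384240] ≈ (1/2)(52 + 1176.5373) = 614.2686.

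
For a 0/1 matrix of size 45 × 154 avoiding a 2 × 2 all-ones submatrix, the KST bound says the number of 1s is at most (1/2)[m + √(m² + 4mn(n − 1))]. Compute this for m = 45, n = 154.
z(45, 154; 2, 2) ≤ (1/2)[45 + √(45² + 4·45·154·153)] = (1/2)[45 + √4243185] = 1052.4496

Kővári–Sós–Turán: let r_1, ..., r_45 be the row sums and z = Σ r_i the total number of 1s. Each pair of columns can share at most one row with both entries 1 (else a 2×2 all-ones block appears), so Σ_i C(r_i, 2) ≤ C(154, 2) = 11781. By convexity Σ_i C(r_i, 2) ≥ 45·C(z/45, 2) = z(z − 45)/(2·45), giving z² − 45z − 45·154·153 ≤ 0 and hence z ≤ (1/2)[45 + √(2025 + 4·1060290)] = (1/2)[45 + √4243185] ≈ (1/2)(45 + 2059.8993) = 1052.4496.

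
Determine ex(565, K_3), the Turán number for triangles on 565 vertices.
ex(565, K_3) = ⌊565^2/4⌋ = 79806

Mantel (1907): a triangle-free graph on n vertices has at most ⌊n^2/4⌋ edges, with equality for the complete bipartite graph K_{⌊n/2⌋, ⌈n/2⌉}. For n = 565: ⌊565^2/4⌋ = ⌊319225/4⌋ = 79806. The extremal graph is K_{282, 283}, which has 282·283 = 79806 edges.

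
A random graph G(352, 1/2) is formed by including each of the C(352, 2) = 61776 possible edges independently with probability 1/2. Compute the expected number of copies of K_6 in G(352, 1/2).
E[# K_6] = C(352, 6) · (1/2)^C(6, 2) = 2531159270640 / 2^15 = 158197454415/2048 ≈ 77244850.788574

For each 6-subset S of vertices (there are C(352, 6) = 2531159270640 such S), let X_S = 1 if S induces a K_6 (all C(6, 2) = 15 edges present). Then P(X_S = 1) = (1/2)^15 = 1/32768. By linearity of expectation, E[# K_6] = C(352, 6) · (1/2)^15 = 2531159270640 / 32768 = 158197454415/2048 ≈ 77244850.788574.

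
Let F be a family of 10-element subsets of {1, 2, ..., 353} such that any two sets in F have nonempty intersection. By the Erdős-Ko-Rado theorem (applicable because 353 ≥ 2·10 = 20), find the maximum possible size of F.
max |F| = C(352, 9) = 206225598918424800

The Erdős-Ko-Rado theorem states: for n ≥ 2k, an intersecting family of k-subsets of an n-element set has size at most C(n − 1, k − 1), with equality for 'star' families {A ⊆ [n] : |A| = k, i ∈ A} (fix an element i). For n = 353, k = 10: C(352, 9) = 206225598918424800.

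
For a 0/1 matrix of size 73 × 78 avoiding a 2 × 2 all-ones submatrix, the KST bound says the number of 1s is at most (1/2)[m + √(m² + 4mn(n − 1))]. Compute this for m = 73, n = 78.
z(73, 78; 2, 2) ≤ (1/2)[73 + √(73² + 4·73·78·77)] = (1/2)[73 + √1759081] = 699.6518

Kővári–Sós–Turán: let r_1, ..., r_73 be the row sums and z = Σ r_i the total number of 1s. Each pair of columns can share at most one row with both entries 1 (else a 2×2 all-ones block appears), so Σ_i C(r_i, 2) ≤ C(78, 2) = 3003. By convexity Σ_i C(r_i, 2) ≥ 73·C(z/73, 2) = z(z − 73)/(2·73), giving z² − 73z − 73·78·77 ≤ 0 and hence z ≤ (1/2)[73 + √(5329 + 4·438438)] = (1/2)[73 + √1759081] ≈ (1/2)(73 + 1326.3035) = 699.6518.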